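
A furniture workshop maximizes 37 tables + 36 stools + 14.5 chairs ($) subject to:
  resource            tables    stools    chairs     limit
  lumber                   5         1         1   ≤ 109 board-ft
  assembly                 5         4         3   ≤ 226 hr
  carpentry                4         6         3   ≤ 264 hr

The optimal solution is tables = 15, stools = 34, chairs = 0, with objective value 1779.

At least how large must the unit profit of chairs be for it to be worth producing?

19.5

At the optimum: lumber uses 109 of 109 (binding); assembly uses 211 of 226 (slack = 15); carpentry uses 264 of 264 (binding).
Slack constraints have shadow price 0 (complementary slackness).
Dual feasibility on the basic columns requires 5·y_lumber + 4·y_carpentry = 37, 1·y_lumber + 6·y_carpentry = 36.
This yields shadow prices y_lumber = 3, y_carpentry = 5.5.
chairs enters the basis when its profit ≥ yᵀa₃ = 3·1 + 5.5·3 = 19.5.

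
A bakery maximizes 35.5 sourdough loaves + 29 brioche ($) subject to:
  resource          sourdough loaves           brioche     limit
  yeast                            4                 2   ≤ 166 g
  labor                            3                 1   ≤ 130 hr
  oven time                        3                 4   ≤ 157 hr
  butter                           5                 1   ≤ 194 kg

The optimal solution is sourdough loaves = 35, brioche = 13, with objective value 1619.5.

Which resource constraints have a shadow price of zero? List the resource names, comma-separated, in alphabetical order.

yeast: 166/166 (binding)
labor: 118/130 (slack 12)
oven time: 157/157 (binding)
butter: 188/194 (slack 6)
By complementary slackness, a constraint with positive slack has shadow price 0 → butter, labor.

butter, labor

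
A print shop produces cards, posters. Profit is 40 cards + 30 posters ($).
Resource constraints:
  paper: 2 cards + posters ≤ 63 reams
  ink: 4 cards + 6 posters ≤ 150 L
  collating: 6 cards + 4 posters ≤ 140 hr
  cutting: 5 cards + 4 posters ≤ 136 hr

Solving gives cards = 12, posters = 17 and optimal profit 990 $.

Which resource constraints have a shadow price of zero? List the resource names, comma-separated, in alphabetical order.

cutting, paper

paper: 41/63 (slack 22)
ink: 150/150 (binding)
collating: 140/140 (binding)
cutting: 128/136 (slack 8)
By complementary slackness, a constraint with positive slack has shadow price 0 → cutting, paper.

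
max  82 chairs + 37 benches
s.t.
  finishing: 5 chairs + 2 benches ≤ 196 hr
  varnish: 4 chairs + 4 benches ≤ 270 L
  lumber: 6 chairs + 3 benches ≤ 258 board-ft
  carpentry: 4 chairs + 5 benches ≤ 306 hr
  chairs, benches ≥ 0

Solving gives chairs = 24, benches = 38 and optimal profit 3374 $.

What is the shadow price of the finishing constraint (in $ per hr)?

At the optimum: finishing uses 196 of 196 (binding); varnish uses 248 of 270 (slack = 22); lumber uses 258 of 258 (binding); carpentry uses 286 of 306 (slack = 20).
Slack constraints have shadow price 0 (complementary slackness).
Dual feasibility on the basic columns requires 5·y_finishing + 6·y_lumber = 82, 2·y_finishing + 3·y_lumber = 37.
Solving: y_finishing = 8, y_lumber = 7.
Shadow price of finishing = 8.

8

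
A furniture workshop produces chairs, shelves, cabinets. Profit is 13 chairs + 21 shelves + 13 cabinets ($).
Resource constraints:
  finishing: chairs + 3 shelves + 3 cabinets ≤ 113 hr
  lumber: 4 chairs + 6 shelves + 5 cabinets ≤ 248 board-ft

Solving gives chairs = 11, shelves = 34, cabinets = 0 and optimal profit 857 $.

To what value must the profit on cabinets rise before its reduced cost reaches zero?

18

Check each constraint at x*: finishing 113/113 (tight); lumber 248/248 (tight).
Dual feasibility on the basic columns requires 1·y_finishing + 4·y_lumber = 13, 3·y_finishing + 6·y_lumber = 21.
This yields shadow prices y_finishing = 1, y_lumber = 3.
cabinets enters the basis when its profit ≥ yᵀa₃ = 1·3 + 3·5 = 18.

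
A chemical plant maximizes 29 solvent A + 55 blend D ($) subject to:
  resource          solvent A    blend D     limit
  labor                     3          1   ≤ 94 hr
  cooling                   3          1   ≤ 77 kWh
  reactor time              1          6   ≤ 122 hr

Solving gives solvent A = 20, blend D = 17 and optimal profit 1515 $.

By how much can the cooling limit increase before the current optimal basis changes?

17

Binding constraints: cooling, reactor time. The basis is B = [[3,1],[1,6]] with det 17.
Per unit increase in cooling, x* moves by d = (0.3529, -0.0588).
The basis stays optimal until labor becomes binding; allowable increase = 17 kWh.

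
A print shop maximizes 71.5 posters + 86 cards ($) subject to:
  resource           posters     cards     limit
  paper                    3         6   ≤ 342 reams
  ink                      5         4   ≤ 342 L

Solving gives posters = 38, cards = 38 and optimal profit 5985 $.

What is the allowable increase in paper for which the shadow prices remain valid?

Binding constraints: paper, ink. The basis is B = [[3,6],[5,4]] with det -18.
Per unit increase in paper, x* moves by d = (-0.2222, 0.2778).
The basis stays optimal until posters reaches 0; allowable increase = 171 reams.

171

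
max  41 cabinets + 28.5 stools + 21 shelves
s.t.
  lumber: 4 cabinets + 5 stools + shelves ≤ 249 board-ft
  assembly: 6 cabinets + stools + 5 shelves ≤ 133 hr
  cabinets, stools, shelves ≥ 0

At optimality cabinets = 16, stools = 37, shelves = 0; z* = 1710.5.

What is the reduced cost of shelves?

-1.5

Both lumber and assembly are binding at x*.
From A_Bᵀ y = c: 4·y_lumber + 6·y_assembly = 41; 5·y_lumber + 1·y_assembly = 28.5.
→ y_lumber = 5 and y_assembly = 3.5.
Reduced cost of shelves: c₃ − yᵀa₃ = 21 − (5·1 + 3.5·5) = 21 − 22.5 = -1.5.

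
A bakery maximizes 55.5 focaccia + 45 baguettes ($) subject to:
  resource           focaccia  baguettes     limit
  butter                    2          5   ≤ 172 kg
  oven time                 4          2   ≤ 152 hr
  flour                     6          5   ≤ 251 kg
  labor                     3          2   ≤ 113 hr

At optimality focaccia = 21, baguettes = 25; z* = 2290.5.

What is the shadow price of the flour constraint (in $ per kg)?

Binding: flour and labor. Non-binding: butter (5 unused), oven time (18 unused).
By complementary slackness, y = 0 for the non-binding constraints.
Dual feasibility on the basic columns requires 6·y_flour + 3·y_labor = 55.5, 5·y_flour + 2·y_labor = 45.
This yields shadow prices y_flour = 8, y_labor = 2.5.
Shadow price of flour = 8.

8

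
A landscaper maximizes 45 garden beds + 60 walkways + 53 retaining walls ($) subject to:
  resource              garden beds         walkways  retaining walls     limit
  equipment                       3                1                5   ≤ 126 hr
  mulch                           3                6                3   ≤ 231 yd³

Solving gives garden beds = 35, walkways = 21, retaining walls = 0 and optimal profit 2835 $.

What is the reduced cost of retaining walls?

Both equipment and mulch are binding at x*.
Dual feasibility on the basic columns requires 3·y_equipment + 3·y_mulch = 45, 1·y_equipment + 6·y_mulch = 60.
→ y_equipment = 6 and y_mulch = 9.
Reduced cost of retaining walls: c₃ − yᵀa₃ = 53 − (6·5 + 9·3) = 53 − 57 = -4.

-4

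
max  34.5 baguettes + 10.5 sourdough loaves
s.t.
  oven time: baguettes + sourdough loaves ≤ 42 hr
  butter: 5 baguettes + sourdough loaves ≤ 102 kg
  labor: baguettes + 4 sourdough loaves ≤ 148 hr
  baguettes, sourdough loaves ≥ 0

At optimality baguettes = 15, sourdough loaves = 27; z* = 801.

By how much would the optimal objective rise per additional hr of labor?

Check each constraint at x*: oven time 42/42 (tight); butter 102/102 (tight); labor 123/148 (slack 25).
By complementary slackness, y = 0 for the non-binding constraint.
The binding rows give the dual system: 1·y_oven time + 5·y_butter = 34.5 and 1·y_oven time + 1·y_butter = 10.5.
→ y_oven time = 4.5 and y_butter = 6.
Shadow price of labor = 0.

0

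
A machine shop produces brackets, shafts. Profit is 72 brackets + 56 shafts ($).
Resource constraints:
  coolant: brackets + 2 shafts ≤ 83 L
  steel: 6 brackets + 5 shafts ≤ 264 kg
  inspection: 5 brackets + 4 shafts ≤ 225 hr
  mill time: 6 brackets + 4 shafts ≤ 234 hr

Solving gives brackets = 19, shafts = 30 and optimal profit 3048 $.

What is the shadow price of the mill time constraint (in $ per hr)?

4

Check each constraint at x*: coolant 79/83 (slack 4); steel 264/264 (tight); inspection 215/225 (slack 10); mill time 234/234 (tight).
By complementary slackness, y = 0 for the non-binding constraints.
From A_Bᵀ y = c: 6·y_steel + 6·y_mill time = 72; 5·y_steel + 4·y_mill time = 56.
→ y_steel = 8 and y_mill time = 4.
Shadow price of mill time = 4.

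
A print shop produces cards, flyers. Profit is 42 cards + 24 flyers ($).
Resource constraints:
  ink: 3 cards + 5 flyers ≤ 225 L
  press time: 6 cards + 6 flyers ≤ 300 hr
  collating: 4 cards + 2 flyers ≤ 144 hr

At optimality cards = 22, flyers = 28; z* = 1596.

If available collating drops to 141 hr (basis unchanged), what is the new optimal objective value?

Check each constraint at x*: ink 206/225 (slack 19); press time 300/300 (tight); collating 144/144 (tight).
Slack constraints have shadow price 0 (complementary slackness).
The binding rows give the dual system: 6·y_press time + 4·y_collating = 42 and 6·y_press time + 2·y_collating = 24.
→ y_press time = 1 and y_collating = 9.
Δz = y_collating·Δb = 9 × (-3) = -27, so new z* = 1596 − 27 = 1569.

1569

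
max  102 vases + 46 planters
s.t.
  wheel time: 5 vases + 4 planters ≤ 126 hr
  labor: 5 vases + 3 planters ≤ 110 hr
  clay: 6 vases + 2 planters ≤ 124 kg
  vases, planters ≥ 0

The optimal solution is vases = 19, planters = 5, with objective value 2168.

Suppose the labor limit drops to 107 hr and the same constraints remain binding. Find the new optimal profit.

2141

Binding: labor and clay. Non-binding: wheel time (11 unused).
Slack constraints have shadow price 0 (complementary slackness).
From A_Bᵀ y = c: 5·y_labor + 6·y_clay = 102; 3·y_labor + 2·y_clay = 46.
→ y_labor = 9 and y_clay = 9.5.
Δz = y_labor·Δb = 9 × (-3) = -27, so new z* = 2168 − 27 = 2141.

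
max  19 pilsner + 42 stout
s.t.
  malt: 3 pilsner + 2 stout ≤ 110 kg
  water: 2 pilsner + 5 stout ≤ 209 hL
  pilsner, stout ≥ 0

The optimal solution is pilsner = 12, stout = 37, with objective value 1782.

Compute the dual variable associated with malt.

Check each constraint at x*: malt 110/110 (tight); water 209/209 (tight).
The binding rows give the dual system: 3·y_malt + 2·y_water = 19 and 2·y_malt + 5·y_water = 42.
This yields shadow prices y_malt = 1, y_water = 8.
Shadow price of malt = 1.

1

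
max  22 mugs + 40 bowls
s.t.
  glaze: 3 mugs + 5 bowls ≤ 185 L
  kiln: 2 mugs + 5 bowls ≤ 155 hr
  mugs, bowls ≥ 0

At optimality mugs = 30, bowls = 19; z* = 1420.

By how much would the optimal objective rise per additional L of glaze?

At the optimum: glaze uses 185 of 185 (binding); kiln uses 155 of 155 (binding).
From A_Bᵀ y = c: 3·y_glaze + 2·y_kiln = 22; 5·y_glaze + 5·y_kiln = 40.
Solving: y_glaze = 6, y_kiln = 2.
Shadow price of glaze = 6.

6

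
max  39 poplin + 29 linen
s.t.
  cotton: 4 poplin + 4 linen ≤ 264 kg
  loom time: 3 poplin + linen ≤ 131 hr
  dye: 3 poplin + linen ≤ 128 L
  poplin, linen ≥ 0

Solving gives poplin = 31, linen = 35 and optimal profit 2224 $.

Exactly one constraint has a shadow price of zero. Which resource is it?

loom time

cotton: 264/264 (binding)
loom time: 128/131 (slack 3)
dye: 128/128 (binding)
By complementary slackness, a constraint with positive slack has shadow price 0 → loom time.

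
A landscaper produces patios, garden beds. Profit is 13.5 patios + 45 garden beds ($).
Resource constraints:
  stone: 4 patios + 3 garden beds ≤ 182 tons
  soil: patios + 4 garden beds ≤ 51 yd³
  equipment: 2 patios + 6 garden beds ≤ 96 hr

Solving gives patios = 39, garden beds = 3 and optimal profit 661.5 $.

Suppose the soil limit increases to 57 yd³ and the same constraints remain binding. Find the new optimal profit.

688.5

Binding: soil and equipment. Non-binding: stone (17 unused).
By complementary slackness, y = 0 for the non-binding constraint.
From A_Bᵀ y = c: 1·y_soil + 2·y_equipment = 13.5; 4·y_soil + 6·y_equipment = 45.
This yields shadow prices y_soil = 4.5, y_equipment = 4.5.
Δz = y_soil·Δb = 4.5 × (6) = 27, so new z* = 661.5 + 27 = 688.5.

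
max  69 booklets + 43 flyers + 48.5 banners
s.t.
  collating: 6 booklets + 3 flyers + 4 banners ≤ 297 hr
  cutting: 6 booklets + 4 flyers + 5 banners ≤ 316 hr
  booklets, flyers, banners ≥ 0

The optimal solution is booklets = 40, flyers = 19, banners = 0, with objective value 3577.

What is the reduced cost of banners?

-6

Both collating and cutting are binding at x*.
From A_Bᵀ y = c: 6·y_collating + 6·y_cutting = 69; 3·y_collating + 4·y_cutting = 43.
Solving: y_collating = 3, y_cutting = 8.5.
Reduced cost of banners: c₃ − yᵀa₃ = 48.5 − (3·4 + 8.5·5) = 48.5 − 54.5 = -6.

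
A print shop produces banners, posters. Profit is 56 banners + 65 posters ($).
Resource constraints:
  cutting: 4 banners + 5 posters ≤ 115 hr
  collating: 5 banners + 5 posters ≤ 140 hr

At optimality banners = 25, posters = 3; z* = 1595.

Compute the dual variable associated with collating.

At the optimum: cutting uses 115 of 115 (binding); collating uses 140 of 140 (binding).
Dual feasibility on the basic columns requires 4·y_cutting + 5·y_collating = 56, 5·y_cutting + 5·y_collating = 65.
Solving: y_cutting = 9, y_collating = 4.
Shadow price of collating = 4.

4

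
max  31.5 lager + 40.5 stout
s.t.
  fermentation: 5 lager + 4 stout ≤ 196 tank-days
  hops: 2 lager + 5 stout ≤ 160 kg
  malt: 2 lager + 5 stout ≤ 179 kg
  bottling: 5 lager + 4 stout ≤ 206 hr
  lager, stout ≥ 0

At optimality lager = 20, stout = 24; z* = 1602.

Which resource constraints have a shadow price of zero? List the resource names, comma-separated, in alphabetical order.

bottling, malt

fermentation: 196/196 (binding)
hops: 160/160 (binding)
malt: 160/179 (slack 19)
bottling: 196/206 (slack 10)
By complementary slackness, a constraint with positive slack has shadow price 0 → bottling, malt.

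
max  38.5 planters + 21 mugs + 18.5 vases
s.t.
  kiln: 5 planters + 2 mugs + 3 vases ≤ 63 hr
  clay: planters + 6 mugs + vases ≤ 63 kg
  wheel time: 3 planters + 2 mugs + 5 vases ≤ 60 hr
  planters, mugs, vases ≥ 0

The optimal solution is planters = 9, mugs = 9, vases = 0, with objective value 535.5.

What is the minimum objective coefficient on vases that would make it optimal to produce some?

23.5

At the optimum: kiln uses 63 of 63 (binding); clay uses 63 of 63 (binding); wheel time uses 45 of 60 (slack = 15).
By complementary slackness, y = 0 for the non-binding constraint.
From A_Bᵀ y = c: 5·y_kiln + 1·y_clay = 38.5; 2·y_kiln + 6·y_clay = 21.
This yields shadow prices y_kiln = 7.5, y_clay = 1.
vases enters the basis when its profit ≥ yᵀa₃ = 7.5·3 + 1·1 = 23.5.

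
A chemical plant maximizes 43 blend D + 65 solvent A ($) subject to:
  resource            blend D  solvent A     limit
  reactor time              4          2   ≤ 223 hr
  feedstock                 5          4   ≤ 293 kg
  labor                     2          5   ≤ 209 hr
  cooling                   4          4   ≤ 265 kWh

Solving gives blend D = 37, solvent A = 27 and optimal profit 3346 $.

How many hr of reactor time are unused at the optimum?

21

reactor time used = 4·37 + 2·27 = 202; slack = 223 − 202 = 21.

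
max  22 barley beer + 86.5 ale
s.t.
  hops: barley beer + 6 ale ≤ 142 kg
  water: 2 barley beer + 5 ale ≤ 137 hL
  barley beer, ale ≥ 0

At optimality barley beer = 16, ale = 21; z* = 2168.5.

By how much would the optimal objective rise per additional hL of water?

6.5

At the optimum: hops uses 142 of 142 (binding); water uses 137 of 137 (binding).
Dual feasibility on the basic columns requires 1·y_hops + 2·y_water = 22, 6·y_hops + 5·y_water = 86.5.
Solving: y_hops = 9, y_water = 6.5.
Shadow price of water = 6.5.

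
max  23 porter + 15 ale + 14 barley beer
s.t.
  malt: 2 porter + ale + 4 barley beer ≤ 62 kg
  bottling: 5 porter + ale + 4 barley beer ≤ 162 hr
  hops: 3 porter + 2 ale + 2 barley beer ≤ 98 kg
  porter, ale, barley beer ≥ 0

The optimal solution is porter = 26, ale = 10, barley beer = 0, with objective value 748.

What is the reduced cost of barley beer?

At the optimum: malt uses 62 of 62 (binding); bottling uses 140 of 162 (slack = 22); hops uses 98 of 98 (binding).
Slack constraints have shadow price 0 (complementary slackness).
The binding rows give the dual system: 2·y_malt + 3·y_hops = 23 and 1·y_malt + 2·y_hops = 15.
This yields shadow prices y_malt = 1, y_hops = 7.
Reduced cost of barley beer: c₃ − yᵀa₃ = 14 − (1·4 + 7·2) = 14 − 18 = -4.

-4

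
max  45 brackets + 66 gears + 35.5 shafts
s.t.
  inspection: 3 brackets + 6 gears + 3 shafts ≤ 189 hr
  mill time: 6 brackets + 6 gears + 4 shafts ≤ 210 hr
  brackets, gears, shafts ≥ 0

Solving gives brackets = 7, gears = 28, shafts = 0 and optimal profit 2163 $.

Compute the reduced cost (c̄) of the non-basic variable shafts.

Check each constraint at x*: inspection 189/189 (tight); mill time 210/210 (tight).
The binding rows give the dual system: 3·y_inspection + 6·y_mill time = 45 and 6·y_inspection + 6·y_mill time = 66.
This yields shadow prices y_inspection = 7, y_mill time = 4.
Reduced cost of shafts: c₃ − yᵀa₃ = 35.5 − (7·3 + 4·4) = 35.5 − 37 = -1.5.

-1.5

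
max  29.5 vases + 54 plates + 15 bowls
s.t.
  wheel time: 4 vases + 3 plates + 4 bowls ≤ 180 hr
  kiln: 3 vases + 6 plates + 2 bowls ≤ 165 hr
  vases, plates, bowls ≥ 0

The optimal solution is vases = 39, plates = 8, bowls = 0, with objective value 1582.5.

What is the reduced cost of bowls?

At the optimum: wheel time uses 180 of 180 (binding); kiln uses 165 of 165 (binding).
From A_Bᵀ y = c: 4·y_wheel time + 3·y_kiln = 29.5; 3·y_wheel time + 6·y_kiln = 54.
Solving: y_wheel time = 1, y_kiln = 8.5.
Reduced cost of bowls: c₃ − yᵀa₃ = 15 − (1·4 + 8.5·2) = 15 − 21 = -6.

-6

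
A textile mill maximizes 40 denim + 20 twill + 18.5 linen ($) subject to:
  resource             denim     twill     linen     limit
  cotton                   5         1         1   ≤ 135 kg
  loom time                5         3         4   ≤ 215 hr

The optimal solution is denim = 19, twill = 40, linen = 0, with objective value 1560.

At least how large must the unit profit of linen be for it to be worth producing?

26

Check each constraint at x*: cotton 135/135 (tight); loom time 215/215 (tight).
From A_Bᵀ y = c: 5·y_cotton + 5·y_loom time = 40; 1·y_cotton + 3·y_loom time = 20.
This yields shadow prices y_cotton = 2, y_loom time = 6.
linen enters the basis when its profit ≥ yᵀa₃ = 2·1 + 6·4 = 26.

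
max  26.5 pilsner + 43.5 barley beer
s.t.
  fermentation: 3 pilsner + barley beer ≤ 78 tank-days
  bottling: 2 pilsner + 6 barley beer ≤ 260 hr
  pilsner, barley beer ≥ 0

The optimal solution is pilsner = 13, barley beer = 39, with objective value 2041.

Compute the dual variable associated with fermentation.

Check each constraint at x*: fermentation 78/78 (tight); bottling 260/260 (tight).
Dual feasibility on the basic columns requires 3·y_fermentation + 2·y_bottling = 26.5, 1·y_fermentation + 6·y_bottling = 43.5.
This yields shadow prices y_fermentation = 4.5, y_bottling = 6.5.
Shadow price of fermentation = 4.5.

4.5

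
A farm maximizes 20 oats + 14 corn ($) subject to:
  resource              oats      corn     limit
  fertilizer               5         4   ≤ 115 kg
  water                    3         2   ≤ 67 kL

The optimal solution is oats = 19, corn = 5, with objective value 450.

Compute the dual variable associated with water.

5

Check each constraint at x*: fertilizer 115/115 (tight); water 67/67 (tight).
The binding rows give the dual system: 5·y_fertilizer + 3·y_water = 20 and 4·y_fertilizer + 2·y_water = 14.
This yields shadow prices y_fertilizer = 1, y_water = 5.
Shadow price of water = 5.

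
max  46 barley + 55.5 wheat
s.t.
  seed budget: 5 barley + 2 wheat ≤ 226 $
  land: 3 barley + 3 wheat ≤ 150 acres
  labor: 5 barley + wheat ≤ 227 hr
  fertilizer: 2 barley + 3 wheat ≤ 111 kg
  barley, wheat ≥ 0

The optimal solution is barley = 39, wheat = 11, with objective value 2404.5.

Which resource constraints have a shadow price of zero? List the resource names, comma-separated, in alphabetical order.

labor, seed budget

seed budget: 217/226 (slack 9)
land: 150/150 (binding)
labor: 206/227 (slack 21)
fertilizer: 111/111 (binding)
By complementary slackness, a constraint with positive slack has shadow price 0 → labor, seed budget.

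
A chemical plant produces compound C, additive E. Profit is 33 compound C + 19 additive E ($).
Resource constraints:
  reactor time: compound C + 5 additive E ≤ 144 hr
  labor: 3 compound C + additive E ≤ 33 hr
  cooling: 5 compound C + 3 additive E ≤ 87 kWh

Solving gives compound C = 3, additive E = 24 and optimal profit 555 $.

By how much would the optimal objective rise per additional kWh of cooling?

Check each constraint at x*: reactor time 123/144 (slack 21); labor 33/33 (tight); cooling 87/87 (tight).
By complementary slackness, y = 0 for the non-binding constraint.
The binding rows give the dual system: 3·y_labor + 5·y_cooling = 33 and 1·y_labor + 3·y_cooling = 19.
This yields shadow prices y_labor = 1, y_cooling = 6.
Shadow price of cooling = 6.

6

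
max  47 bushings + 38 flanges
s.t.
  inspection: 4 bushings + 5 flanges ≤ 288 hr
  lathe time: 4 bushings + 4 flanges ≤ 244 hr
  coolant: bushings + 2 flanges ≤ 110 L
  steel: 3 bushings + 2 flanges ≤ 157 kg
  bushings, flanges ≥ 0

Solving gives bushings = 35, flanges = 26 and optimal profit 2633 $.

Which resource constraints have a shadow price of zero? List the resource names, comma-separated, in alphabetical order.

coolant, inspection

inspection: 270/288 (slack 18)
lathe time: 244/244 (binding)
coolant: 87/110 (slack 23)
steel: 157/157 (binding)
By complementary slackness, a constraint with positive slack has shadow price 0 → coolant, inspection.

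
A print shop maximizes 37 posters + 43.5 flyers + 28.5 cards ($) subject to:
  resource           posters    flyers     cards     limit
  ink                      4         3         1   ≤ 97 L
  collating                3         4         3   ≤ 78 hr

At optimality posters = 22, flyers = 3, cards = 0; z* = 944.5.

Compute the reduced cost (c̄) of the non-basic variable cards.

Check each constraint at x*: ink 97/97 (tight); collating 78/78 (tight).
Dual feasibility on the basic columns requires 4·y_ink + 3·y_collating = 37, 3·y_ink + 4·y_collating = 43.5.
→ y_ink = 2.5 and y_collating = 9.
Reduced cost of cards: c₃ − yᵀa₃ = 28.5 − (2.5·1 + 9·3) = 28.5 − 29.5 = -1.

-1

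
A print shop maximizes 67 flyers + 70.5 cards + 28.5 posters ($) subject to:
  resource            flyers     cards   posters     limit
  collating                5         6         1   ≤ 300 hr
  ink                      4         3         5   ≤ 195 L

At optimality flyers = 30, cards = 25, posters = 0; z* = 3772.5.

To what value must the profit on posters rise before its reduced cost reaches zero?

At the optimum: collating uses 300 of 300 (binding); ink uses 195 of 195 (binding).
From A_Bᵀ y = c: 5·y_collating + 4·y_ink = 67; 6·y_collating + 3·y_ink = 70.5.
→ y_collating = 9 and y_ink = 5.5.
posters enters the basis when its profit ≥ yᵀa₃ = 9·1 + 5.5·5 = 36.5.

36.5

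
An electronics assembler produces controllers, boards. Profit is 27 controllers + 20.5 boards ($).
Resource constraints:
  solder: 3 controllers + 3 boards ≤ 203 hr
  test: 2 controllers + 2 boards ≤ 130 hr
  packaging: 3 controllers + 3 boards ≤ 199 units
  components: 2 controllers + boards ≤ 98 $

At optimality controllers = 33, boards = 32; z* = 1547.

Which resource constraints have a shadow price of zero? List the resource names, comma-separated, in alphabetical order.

solder: 195/203 (slack 8)
test: 130/130 (binding)
packaging: 195/199 (slack 4)
components: 98/98 (binding)
By complementary slackness, a constraint with positive slack has shadow price 0 → packaging, solder.

packaging, solder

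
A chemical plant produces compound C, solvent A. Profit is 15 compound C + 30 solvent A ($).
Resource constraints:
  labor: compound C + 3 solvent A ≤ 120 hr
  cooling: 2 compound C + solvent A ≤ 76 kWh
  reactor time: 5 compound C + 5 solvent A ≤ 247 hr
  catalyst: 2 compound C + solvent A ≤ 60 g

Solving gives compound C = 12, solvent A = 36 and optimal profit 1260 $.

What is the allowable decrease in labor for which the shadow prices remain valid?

90

Binding constraints: labor, catalyst. The basis is B = [[1,3],[2,1]] with det -5.
Per unit decrease in labor, x* moves by d = (0.2, -0.4).
The basis stays optimal until solvent A reaches 0; allowable decrease = 90 hr.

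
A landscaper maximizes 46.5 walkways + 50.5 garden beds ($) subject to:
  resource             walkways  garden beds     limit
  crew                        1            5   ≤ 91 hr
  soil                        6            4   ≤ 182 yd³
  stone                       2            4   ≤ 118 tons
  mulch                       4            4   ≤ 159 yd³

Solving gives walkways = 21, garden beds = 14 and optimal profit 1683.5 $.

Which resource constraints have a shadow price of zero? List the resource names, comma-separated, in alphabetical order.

mulch, stone

crew: 91/91 (binding)
soil: 182/182 (binding)
stone: 98/118 (slack 20)
mulch: 140/159 (slack 19)
By complementary slackness, a constraint with positive slack has shadow price 0 → mulch, stone.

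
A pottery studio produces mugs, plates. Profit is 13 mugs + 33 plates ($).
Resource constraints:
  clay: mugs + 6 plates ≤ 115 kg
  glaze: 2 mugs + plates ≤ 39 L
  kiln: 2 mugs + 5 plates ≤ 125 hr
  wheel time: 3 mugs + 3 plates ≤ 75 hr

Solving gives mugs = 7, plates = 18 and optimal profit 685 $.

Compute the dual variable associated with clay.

At the optimum: clay uses 115 of 115 (binding); glaze uses 32 of 39 (slack = 7); kiln uses 104 of 125 (slack = 21); wheel time uses 75 of 75 (binding).
By complementary slackness, y = 0 for the non-binding constraints.
The binding rows give the dual system: 1·y_clay + 3·y_wheel time = 13 and 6·y_clay + 3·y_wheel time = 33.
This yields shadow prices y_clay = 4, y_wheel time = 3.
Shadow price of clay = 4.

4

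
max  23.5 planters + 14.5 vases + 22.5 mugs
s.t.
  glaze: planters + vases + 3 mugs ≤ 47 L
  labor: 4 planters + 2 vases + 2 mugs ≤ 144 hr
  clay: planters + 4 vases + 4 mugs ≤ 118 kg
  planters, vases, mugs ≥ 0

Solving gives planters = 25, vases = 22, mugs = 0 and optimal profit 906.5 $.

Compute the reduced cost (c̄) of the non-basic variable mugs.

At the optimum: glaze uses 47 of 47 (binding); labor uses 144 of 144 (binding); clay uses 113 of 118 (slack = 5).
By complementary slackness, y = 0 for the non-binding constraint.
From A_Bᵀ y = c: 1·y_glaze + 4·y_labor = 23.5; 1·y_glaze + 2·y_labor = 14.5.
→ y_glaze = 5.5 and y_labor = 4.5.
Reduced cost of mugs: c₃ − yᵀa₃ = 22.5 − (5.5·3 + 4.5·2) = 22.5 − 25.5 = -3.

-3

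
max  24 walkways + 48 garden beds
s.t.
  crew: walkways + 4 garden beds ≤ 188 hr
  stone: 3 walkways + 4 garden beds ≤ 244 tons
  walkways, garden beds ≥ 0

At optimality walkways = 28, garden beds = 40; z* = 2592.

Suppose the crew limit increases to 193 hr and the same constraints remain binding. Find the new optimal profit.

2622

At the optimum: crew uses 188 of 188 (binding); stone uses 244 of 244 (binding).
The binding rows give the dual system: 1·y_crew + 3·y_stone = 24 and 4·y_crew + 4·y_stone = 48.
Solving: y_crew = 6, y_stone = 6.
Δz = y_crew·Δb = 6 × (5) = 30, so new z* = 2592 + 30 = 2622.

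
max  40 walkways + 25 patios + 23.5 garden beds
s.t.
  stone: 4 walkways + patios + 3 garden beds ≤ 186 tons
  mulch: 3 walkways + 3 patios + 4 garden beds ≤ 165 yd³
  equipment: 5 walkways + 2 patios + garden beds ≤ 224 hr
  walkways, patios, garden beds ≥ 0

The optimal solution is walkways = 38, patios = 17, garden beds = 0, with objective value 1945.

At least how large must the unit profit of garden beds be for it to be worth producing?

25

Binding: mulch and equipment. Non-binding: stone (17 unused).
Since stone is not tight, its dual is 0.
From A_Bᵀ y = c: 3·y_mulch + 5·y_equipment = 40; 3·y_mulch + 2·y_equipment = 25.
→ y_mulch = 5 and y_equipment = 5.
garden beds enters the basis when its profit ≥ yᵀa₃ = 5·4 + 5·1 = 25.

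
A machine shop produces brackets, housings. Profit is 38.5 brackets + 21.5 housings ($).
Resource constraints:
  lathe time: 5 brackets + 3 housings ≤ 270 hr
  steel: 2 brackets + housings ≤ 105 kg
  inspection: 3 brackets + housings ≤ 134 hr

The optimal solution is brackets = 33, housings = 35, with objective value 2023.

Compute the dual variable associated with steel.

Check each constraint at x*: lathe time 270/270 (tight); steel 101/105 (slack 4); inspection 134/134 (tight).
Since steel is not tight, its dual is 0.
Dual feasibility on the basic columns requires 5·y_lathe time + 3·y_inspection = 38.5, 3·y_lathe time + 1·y_inspection = 21.5.
This yields shadow prices y_lathe time = 6.5, y_inspection = 2.
Shadow price of steel = 0.

0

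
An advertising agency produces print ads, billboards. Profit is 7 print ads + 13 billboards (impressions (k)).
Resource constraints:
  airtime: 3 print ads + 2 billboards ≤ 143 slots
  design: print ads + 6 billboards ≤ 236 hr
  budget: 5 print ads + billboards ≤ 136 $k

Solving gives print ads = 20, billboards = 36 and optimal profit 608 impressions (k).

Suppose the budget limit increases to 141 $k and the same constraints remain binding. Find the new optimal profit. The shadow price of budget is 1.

Δb = 5, so new z* = 608 + (1)·(5) = 608 + 5 = 613.

613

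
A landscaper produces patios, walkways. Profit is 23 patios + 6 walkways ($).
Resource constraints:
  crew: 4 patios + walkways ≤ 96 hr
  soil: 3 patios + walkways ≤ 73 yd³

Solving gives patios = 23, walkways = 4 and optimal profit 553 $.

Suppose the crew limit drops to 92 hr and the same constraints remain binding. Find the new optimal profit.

533

Check each constraint at x*: crew 96/96 (tight); soil 73/73 (tight).
The binding rows give the dual system: 4·y_crew + 3·y_soil = 23 and 1·y_crew + 1·y_soil = 6.
This yields shadow prices y_crew = 5, y_soil = 1.
Δz = y_crew·Δb = 5 × (-4) = -20, so new z* = 553 − 20 = 533.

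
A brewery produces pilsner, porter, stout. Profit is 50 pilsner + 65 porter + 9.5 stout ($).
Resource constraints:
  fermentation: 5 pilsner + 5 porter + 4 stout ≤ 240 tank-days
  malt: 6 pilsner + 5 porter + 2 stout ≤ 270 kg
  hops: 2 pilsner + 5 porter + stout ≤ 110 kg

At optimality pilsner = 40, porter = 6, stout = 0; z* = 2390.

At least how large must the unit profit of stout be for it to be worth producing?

19

Binding: malt and hops. Non-binding: fermentation (10 unused).
Slack constraints have shadow price 0 (complementary slackness).
From A_Bᵀ y = c: 6·y_malt + 2·y_hops = 50; 5·y_malt + 5·y_hops = 65.
Solving: y_malt = 6, y_hops = 7.
stout enters the basis when its profit ≥ yᵀa₃ = 6·2 + 7·1 = 19.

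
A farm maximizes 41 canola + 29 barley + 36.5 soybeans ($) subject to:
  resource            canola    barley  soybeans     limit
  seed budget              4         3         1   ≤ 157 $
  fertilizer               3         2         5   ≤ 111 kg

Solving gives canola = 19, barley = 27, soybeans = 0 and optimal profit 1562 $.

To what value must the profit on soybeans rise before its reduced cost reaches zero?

40

Both seed budget and fertilizer are binding at x*.
From A_Bᵀ y = c: 4·y_seed budget + 3·y_fertilizer = 41; 3·y_seed budget + 2·y_fertilizer = 29.
This yields shadow prices y_seed budget = 5, y_fertilizer = 7.
soybeans enters the basis when its profit ≥ yᵀa₃ = 5·1 + 7·5 = 40.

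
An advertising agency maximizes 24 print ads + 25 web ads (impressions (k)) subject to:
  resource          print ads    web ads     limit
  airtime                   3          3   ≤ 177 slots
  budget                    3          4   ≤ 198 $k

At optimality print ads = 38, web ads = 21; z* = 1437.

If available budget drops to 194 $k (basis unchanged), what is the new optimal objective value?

Both airtime and budget are binding at x*.
From A_Bᵀ y = c: 3·y_airtime + 3·y_budget = 24; 3·y_airtime + 4·y_budget = 25.
→ y_airtime = 7 and y_budget = 1.
Δz = y_budget·Δb = 1 × (-4) = -4, so new z* = 1437 − 4 = 1433.

1433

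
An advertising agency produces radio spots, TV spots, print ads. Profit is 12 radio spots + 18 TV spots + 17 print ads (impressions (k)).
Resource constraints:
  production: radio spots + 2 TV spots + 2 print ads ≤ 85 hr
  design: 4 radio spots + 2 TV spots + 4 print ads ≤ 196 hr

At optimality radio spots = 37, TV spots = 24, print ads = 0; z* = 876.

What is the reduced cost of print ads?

-3

Check each constraint at x*: production 85/85 (tight); design 196/196 (tight).
The binding rows give the dual system: 1·y_production + 4·y_design = 12 and 2·y_production + 2·y_design = 18.
This yields shadow prices y_production = 8, y_design = 1.
Reduced cost of print ads: c₃ − yᵀa₃ = 17 − (8·2 + 1·4) = 17 − 20 = -3.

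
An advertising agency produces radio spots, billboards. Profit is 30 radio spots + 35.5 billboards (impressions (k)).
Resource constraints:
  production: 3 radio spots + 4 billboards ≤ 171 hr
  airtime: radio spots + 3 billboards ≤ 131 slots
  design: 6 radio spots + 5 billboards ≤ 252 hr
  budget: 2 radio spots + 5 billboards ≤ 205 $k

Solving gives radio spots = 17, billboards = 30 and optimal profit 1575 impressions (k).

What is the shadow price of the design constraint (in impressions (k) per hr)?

1.5

Check each constraint at x*: production 171/171 (tight); airtime 107/131 (slack 24); design 252/252 (tight); budget 184/205 (slack 21).
Since airtime, budget are not tight, their duals are 0.
The binding rows give the dual system: 3·y_production + 6·y_design = 30 and 4·y_production + 5·y_design = 35.5.
→ y_production = 7 and y_design = 1.5.
Shadow price of design = 1.5.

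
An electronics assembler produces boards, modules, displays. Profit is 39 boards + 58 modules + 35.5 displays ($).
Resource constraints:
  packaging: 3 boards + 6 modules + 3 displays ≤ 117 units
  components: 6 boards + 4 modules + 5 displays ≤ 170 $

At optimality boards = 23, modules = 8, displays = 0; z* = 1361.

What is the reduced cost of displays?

-1

At the optimum: packaging uses 117 of 117 (binding); components uses 170 of 170 (binding).
Dual feasibility on the basic columns requires 3·y_packaging + 6·y_components = 39, 6·y_packaging + 4·y_components = 58.
→ y_packaging = 8 and y_components = 2.5.
Reduced cost of displays: c₃ − yᵀa₃ = 35.5 − (8·3 + 2.5·5) = 35.5 − 36.5 = -1.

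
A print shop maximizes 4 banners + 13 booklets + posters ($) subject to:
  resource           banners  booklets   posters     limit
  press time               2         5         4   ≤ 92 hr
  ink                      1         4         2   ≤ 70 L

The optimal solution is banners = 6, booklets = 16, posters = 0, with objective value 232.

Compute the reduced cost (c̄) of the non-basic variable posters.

-7

Both press time and ink are binding at x*.
The binding rows give the dual system: 2·y_press time + 1·y_ink = 4 and 5·y_press time + 4·y_ink = 13.
→ y_press time = 1 and y_ink = 2.
Reduced cost of posters: c₃ − yᵀa₃ = 1 − (1·4 + 2·2) = 1 − 8 = -7.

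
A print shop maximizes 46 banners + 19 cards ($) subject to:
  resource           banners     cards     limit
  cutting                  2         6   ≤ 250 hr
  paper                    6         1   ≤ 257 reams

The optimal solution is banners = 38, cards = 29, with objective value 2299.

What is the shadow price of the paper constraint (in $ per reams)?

7

At the optimum: cutting uses 250 of 250 (binding); paper uses 257 of 257 (binding).
From A_Bᵀ y = c: 2·y_cutting + 6·y_paper = 46; 6·y_cutting + 1·y_paper = 19.
→ y_cutting = 2 and y_paper = 7.
Shadow price of paper = 7.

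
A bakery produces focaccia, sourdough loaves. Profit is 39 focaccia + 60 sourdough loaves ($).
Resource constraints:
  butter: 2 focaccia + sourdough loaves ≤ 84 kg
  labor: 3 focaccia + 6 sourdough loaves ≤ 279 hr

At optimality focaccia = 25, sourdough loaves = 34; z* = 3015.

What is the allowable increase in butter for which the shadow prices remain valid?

102

Binding constraints: butter, labor. The basis is B = [[2,1],[3,6]] with det 9.
Per unit increase in butter, x* moves by d = (0.6667, -0.3333).
The basis stays optimal until sourdough loaves reaches 0; allowable increase = 102 kg.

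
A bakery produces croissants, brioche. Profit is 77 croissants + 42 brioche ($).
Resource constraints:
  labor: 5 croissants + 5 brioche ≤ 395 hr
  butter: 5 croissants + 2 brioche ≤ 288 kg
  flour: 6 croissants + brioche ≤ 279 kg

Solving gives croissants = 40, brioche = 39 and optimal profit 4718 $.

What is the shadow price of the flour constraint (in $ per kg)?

Binding: labor and flour. Non-binding: butter (10 unused).
Since butter is not tight, its dual is 0.
Dual feasibility on the basic columns requires 5·y_labor + 6·y_flour = 77, 5·y_labor + 1·y_flour = 42.
This yields shadow prices y_labor = 7, y_flour = 7.
Shadow price of flour = 7.

7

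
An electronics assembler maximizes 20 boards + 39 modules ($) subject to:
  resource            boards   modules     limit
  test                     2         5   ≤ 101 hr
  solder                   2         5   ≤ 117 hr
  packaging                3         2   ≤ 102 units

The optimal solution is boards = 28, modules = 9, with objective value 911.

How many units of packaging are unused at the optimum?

0

packaging used = 3·28 + 2·9 = 102; slack = 102 − 102 = 0.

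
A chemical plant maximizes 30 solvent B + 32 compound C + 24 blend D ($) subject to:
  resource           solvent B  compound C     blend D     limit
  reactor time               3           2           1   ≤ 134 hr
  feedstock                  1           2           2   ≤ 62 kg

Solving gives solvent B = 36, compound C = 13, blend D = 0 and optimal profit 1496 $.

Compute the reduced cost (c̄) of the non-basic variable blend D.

-1

Both reactor time and feedstock are binding at x*.
The binding rows give the dual system: 3·y_reactor time + 1·y_feedstock = 30 and 2·y_reactor time + 2·y_feedstock = 32.
This yields shadow prices y_reactor time = 7, y_feedstock = 9.
Reduced cost of blend D: c₃ − yᵀa₃ = 24 − (7·1 + 9·2) = 24 − 25 = -1.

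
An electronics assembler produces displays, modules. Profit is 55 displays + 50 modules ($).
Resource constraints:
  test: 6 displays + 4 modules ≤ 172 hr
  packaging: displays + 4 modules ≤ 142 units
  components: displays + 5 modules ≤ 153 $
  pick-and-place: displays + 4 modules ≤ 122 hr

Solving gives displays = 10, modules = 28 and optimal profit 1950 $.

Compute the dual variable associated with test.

Check each constraint at x*: test 172/172 (tight); packaging 122/142 (slack 20); components 150/153 (slack 3); pick-and-place 122/122 (tight).
Slack constraints have shadow price 0 (complementary slackness).
From A_Bᵀ y = c: 6·y_test + 1·y_pick-and-place = 55; 4·y_test + 4·y_pick-and-place = 50.
Solving: y_test = 8.5, y_pick-and-place = 4.
Shadow price of test = 8.5.

8.5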